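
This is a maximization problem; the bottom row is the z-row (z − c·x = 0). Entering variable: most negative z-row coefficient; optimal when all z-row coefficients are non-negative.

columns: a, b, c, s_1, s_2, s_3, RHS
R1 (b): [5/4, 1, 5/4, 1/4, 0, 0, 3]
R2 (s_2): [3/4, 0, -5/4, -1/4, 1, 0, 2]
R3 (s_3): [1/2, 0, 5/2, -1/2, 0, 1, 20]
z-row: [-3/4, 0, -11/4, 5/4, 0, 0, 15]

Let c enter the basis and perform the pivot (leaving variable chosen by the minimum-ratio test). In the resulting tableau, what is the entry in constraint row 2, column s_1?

0

Ratio test on column c — row 1: 3/(5/4) = 12/5; row 2: entry -5/4 ≤ 0; row 3: 20/(5/2) = 8. Minimum is 12/5 at row 1 (b leaves); pivot element 5/4.
Divide row 1 by 5/4; eliminate column c from the other rows.
Row 2 update in column s_1: -1/4 − (-5/4)·(1/5) = 0.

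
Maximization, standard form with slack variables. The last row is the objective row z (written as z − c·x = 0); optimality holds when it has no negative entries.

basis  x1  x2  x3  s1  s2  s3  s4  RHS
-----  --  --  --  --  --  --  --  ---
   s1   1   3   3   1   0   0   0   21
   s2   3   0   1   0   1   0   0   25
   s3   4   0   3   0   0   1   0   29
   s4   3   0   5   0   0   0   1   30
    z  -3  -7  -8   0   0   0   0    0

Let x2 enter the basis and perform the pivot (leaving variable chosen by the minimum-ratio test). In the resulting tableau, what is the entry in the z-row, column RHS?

49

Ratio test on column x2 — row 1: 21/3 = 7; row 2: entry 0 ≤ 0; row 3: entry 0 ≤ 0; row 4: entry 0 ≤ 0. Minimum is 7 at row 1 (s1 leaves); pivot element 3.
Divide row 1 by 3; eliminate column x2 from the other rows.
z-row update in column RHS: 0 − (-7)·7 = 49.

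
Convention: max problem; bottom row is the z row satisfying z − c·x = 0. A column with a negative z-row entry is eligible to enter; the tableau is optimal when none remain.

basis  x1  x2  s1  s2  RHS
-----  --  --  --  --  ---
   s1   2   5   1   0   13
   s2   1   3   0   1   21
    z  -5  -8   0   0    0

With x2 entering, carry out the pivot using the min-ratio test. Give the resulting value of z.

Ratio test on column x2 — row 1: 13/5 = 13/5; row 2: 21/3 = 7. Minimum is 13/5 at row 1 (s1 leaves); pivot element 5.
Pivot on row 1; the z-row RHS becomes 0 − (-8)·(13/5) = 104/5.

104/5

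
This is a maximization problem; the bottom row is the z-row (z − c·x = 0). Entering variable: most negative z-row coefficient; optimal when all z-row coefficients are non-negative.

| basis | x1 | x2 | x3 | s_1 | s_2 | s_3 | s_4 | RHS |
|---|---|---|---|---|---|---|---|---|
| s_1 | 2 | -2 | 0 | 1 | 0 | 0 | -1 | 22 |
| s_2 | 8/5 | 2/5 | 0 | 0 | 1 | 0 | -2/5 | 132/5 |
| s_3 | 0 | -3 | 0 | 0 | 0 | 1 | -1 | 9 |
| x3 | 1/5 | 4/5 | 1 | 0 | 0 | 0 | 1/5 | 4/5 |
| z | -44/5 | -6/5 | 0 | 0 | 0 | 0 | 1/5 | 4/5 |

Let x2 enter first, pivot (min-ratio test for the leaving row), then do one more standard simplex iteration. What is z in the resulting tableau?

Ratio test on column x2 — row 1: entry -2 ≤ 0; row 2: (132/5)/(2/5) = 66; row 3: entry -3 ≤ 0; row 4: (4/5)/(4/5) = 1. Minimum is 1 at row 4 (x3 leaves); pivot element 4/5.
Pivot on row 4; the z-row RHS becomes 4/5 − (-6/5)·1 = 2.
Next entering variable (most negative z-row entry -17/2): x1.
Ratio test on column x1 — row 1: 24/(5/2) = 48/5; row 2: 26/(3/2) = 52/3; row 3: 12/(3/4) = 16; row 4: 1/(1/4) = 4. Minimum is 4 at row 4 (x2 leaves); pivot element 1/4.
After the second pivot the z-row RHS is 2 − (-17/2)·4 = 36.

36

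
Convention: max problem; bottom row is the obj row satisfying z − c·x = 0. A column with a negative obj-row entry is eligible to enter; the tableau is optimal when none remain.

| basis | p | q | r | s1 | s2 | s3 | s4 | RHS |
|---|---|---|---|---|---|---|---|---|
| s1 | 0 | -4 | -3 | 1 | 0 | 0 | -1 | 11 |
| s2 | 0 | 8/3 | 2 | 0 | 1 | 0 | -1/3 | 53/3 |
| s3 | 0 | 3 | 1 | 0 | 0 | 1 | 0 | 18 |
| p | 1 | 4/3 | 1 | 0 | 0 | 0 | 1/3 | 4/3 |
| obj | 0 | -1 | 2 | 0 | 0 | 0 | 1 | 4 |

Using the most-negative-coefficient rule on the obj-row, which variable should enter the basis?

Negative obj-row entries: q: -1.
The most negative is -1 in column q, so q enters.

q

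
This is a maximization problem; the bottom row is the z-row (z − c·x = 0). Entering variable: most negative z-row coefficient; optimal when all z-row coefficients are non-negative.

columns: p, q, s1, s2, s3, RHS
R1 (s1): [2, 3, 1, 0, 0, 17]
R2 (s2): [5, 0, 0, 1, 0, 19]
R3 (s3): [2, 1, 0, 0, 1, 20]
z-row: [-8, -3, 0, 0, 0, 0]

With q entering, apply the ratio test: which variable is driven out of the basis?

Column q entries and ratios — s1: 17/3 = 17/3; s2: 0 ≤ 0, skip; s3: 20/1 = 20.
Smallest ratio is 17/3 in the row of s1, so s1 leaves.

s1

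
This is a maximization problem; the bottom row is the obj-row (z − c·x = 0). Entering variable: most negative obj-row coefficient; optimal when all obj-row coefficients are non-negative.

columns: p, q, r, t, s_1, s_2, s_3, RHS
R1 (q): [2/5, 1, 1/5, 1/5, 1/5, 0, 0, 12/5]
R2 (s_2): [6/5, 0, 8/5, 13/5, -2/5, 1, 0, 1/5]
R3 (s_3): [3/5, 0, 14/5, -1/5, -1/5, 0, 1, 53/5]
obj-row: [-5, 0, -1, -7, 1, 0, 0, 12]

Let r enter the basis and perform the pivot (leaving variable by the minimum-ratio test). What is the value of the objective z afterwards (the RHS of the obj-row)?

Ratio test on column r — row 1: (12/5)/(1/5) = 12; row 2: (1/5)/(8/5) = 1/8; row 3: (53/5)/(14/5) = 53/14. Minimum is 1/8 at row 2 (s_2 leaves); pivot element 8/5.
Pivot on row 2; the obj-row RHS becomes 12 − (-1)·(1/8) = 97/8.

97/8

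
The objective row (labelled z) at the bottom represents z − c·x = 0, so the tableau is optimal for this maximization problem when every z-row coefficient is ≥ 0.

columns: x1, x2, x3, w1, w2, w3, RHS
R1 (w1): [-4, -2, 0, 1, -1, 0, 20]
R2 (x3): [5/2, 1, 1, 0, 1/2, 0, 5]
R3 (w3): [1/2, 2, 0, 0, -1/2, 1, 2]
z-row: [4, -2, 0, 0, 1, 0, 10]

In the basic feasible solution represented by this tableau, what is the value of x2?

x2 is not in the basis, so in the current basic feasible solution x2 = 0.

0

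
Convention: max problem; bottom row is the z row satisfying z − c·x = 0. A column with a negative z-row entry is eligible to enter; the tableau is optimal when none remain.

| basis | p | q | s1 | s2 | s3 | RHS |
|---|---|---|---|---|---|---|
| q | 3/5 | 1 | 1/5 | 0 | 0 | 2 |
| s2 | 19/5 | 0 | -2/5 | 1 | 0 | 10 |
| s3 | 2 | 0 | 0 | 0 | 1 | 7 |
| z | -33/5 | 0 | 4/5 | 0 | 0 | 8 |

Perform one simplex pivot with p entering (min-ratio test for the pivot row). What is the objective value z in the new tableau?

Ratio test on column p — row 1: 2/(3/5) = 10/3; row 2: 10/(19/5) = 50/19; row 3: 7/2 = 7/2. Minimum is 50/19 at row 2 (s2 leaves); pivot element 19/5.
Pivot on row 2; the z-row RHS becomes 8 − (-33/5)·(50/19) = 482/19.

482/19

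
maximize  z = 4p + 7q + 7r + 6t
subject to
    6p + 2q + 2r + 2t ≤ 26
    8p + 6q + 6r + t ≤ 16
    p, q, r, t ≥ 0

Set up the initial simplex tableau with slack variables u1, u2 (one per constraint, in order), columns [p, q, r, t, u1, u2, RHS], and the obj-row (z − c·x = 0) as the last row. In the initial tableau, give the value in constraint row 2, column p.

Constraint 2 has coefficient 8 on p.

8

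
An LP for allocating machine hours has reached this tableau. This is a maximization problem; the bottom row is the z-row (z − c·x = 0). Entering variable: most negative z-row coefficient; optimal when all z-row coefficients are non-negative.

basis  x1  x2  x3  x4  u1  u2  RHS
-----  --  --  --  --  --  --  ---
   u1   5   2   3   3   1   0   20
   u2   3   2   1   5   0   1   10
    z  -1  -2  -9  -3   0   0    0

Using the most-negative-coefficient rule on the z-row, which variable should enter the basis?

x3

Negative z-row entries: x1: -1, x2: -2, x3: -9, x4: -3.
The most negative is -9 in column x3, so x3 enters.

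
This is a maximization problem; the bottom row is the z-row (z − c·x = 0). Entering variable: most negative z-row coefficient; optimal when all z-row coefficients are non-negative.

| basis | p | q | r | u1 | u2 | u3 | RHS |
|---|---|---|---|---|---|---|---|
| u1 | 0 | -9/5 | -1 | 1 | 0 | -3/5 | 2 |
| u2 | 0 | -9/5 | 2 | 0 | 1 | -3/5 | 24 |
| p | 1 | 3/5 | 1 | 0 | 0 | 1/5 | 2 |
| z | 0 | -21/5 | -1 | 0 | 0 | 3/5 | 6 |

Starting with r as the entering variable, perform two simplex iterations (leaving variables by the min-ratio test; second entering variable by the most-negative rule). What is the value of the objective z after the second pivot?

20

Ratio test on column r — row 1: entry -1 ≤ 0; row 2: 24/2 = 12; row 3: 2/1 = 2. Minimum is 2 at row 3 (p leaves); pivot element 1.
Pivot on row 3; the z-row RHS becomes 6 − (-1)·2 = 8.
Next entering variable (most negative z-row entry -18/5): q.
Ratio test on column q — row 1: entry -6/5 ≤ 0; row 2: entry -3 ≤ 0; row 3: 2/(3/5) = 10/3. Minimum is 10/3 at row 3 (r leaves); pivot element 3/5.
After the second pivot the z-row RHS is 8 − (-18/5)·(10/3) = 20.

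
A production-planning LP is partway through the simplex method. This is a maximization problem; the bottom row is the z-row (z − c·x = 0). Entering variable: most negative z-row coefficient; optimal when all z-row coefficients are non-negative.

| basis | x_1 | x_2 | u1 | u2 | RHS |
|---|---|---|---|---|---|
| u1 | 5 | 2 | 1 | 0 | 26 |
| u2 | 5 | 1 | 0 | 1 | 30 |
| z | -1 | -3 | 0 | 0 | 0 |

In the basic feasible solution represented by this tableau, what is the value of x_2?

0

x_2 is not in the basis, so in the current basic feasible solution x_2 = 0.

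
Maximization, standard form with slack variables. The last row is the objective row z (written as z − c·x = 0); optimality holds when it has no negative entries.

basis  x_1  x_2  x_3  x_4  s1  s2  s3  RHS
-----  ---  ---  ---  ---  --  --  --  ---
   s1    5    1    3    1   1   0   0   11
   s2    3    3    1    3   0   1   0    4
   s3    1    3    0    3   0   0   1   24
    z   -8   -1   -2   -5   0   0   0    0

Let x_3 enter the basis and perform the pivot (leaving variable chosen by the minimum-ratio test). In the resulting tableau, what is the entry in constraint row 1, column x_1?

5/3

Ratio test on column x_3 — row 1: 11/3 = 11/3; row 2: 4/1 = 4; row 3: entry 0 ≤ 0. Minimum is 11/3 at row 1 (s1 leaves); pivot element 3.
Divide row 1 by 3; eliminate column x_3 from the other rows.
In the new row 1, the x_1 entry is the old entry divided by the pivot: 5/3 = 5/3.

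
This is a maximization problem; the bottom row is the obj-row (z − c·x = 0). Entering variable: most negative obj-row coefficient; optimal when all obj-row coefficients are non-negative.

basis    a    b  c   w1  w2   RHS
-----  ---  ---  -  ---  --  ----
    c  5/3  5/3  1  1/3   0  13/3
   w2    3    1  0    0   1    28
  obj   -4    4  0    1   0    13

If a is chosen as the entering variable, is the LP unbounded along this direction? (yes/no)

no

Column a has positive entries in row(s) 1, 2, so the ratio test bounds it — not unbounded.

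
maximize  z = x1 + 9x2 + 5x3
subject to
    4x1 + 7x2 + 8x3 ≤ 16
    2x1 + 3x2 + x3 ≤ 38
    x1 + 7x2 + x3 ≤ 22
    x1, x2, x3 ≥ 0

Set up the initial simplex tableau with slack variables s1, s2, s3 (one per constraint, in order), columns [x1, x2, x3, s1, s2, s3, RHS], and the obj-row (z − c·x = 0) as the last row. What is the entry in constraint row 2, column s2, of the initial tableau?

1

Slack s2 belongs to constraint 2; its column is the unit vector e_2, so the entry in row 2 is 1.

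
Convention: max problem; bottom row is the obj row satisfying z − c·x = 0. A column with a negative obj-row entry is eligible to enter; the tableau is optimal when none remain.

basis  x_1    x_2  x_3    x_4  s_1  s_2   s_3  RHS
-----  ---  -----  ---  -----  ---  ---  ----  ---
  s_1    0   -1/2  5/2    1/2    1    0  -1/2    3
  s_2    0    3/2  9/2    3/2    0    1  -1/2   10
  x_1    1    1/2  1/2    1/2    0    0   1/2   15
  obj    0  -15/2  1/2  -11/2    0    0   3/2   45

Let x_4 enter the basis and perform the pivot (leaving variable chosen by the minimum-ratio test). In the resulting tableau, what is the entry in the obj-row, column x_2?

Ratio test on column x_4 — row 1: 3/(1/2) = 6; row 2: 10/(3/2) = 20/3; row 3: 15/(1/2) = 30. Minimum is 6 at row 1 (s_1 leaves); pivot element 1/2.
Divide row 1 by 1/2; eliminate column x_4 from the other rows.
obj-row update in column x_2: -15/2 − (-11/2)·(-1) = -13.

-13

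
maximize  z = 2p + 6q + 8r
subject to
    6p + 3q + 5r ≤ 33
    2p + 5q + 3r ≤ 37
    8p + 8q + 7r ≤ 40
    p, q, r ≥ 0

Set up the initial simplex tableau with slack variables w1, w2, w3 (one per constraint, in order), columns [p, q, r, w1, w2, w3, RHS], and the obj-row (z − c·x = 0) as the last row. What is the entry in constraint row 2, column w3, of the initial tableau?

0

Slack w3 belongs to constraint 3; its column is the unit vector e_3, so the entry in row 2 is 0.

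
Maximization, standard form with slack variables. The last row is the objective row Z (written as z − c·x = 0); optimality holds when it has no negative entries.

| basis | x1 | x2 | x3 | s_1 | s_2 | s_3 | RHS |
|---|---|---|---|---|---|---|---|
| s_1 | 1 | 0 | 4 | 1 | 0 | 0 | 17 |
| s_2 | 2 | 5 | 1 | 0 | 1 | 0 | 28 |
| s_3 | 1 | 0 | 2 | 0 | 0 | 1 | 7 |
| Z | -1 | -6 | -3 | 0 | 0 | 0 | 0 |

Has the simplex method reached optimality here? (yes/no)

The Z-row has a negative entry -6 in column x2, so it is not optimal.

no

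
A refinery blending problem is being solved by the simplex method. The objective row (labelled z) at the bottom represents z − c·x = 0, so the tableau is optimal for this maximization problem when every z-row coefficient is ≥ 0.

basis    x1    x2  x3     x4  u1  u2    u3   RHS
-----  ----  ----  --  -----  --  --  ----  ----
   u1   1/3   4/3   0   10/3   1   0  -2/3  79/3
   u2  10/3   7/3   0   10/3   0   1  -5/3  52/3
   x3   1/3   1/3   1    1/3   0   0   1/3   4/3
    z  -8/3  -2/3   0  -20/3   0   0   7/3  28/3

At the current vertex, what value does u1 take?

79/3

u1 is basic (row 1); its value is the RHS of that row, 79/3.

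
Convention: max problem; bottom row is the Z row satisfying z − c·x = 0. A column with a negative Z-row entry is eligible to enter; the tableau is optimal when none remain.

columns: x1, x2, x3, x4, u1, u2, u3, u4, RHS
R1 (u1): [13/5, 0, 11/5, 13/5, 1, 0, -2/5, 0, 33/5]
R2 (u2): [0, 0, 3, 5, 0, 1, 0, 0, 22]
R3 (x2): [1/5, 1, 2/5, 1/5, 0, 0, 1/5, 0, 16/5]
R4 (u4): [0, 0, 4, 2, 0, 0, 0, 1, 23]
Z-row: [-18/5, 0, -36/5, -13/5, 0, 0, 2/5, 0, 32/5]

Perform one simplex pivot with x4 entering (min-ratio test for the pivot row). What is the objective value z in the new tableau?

Ratio test on column x4 — row 1: (33/5)/(13/5) = 33/13; row 2: 22/5 = 22/5; row 3: (16/5)/(1/5) = 16; row 4: 23/2 = 23/2. Minimum is 33/13 at row 1 (u1 leaves); pivot element 13/5.
Pivot on row 1; the Z-row RHS becomes 32/5 − (-13/5)·(33/13) = 13.

13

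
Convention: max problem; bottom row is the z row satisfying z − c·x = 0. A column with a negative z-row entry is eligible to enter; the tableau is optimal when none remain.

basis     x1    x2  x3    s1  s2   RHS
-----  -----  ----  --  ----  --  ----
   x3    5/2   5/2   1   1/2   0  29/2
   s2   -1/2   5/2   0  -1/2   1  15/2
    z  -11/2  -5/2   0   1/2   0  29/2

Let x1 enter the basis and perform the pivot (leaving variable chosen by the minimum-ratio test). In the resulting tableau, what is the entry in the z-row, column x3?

11/5

Ratio test on column x1 — row 1: (29/2)/(5/2) = 29/5; row 2: entry -1/2 ≤ 0. Minimum is 29/5 at row 1 (x3 leaves); pivot element 5/2.
Divide row 1 by 5/2; eliminate column x1 from the other rows.
z-row update in column x3: 0 − (-11/2)·(2/5) = 11/5.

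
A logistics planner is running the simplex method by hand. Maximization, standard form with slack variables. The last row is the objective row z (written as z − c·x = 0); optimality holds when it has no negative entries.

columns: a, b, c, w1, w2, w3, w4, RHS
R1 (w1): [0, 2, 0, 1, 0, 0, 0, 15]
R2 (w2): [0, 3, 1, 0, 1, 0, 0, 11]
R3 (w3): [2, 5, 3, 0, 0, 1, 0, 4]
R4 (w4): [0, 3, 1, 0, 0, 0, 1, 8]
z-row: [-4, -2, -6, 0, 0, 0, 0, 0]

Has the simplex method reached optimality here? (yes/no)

The z-row has a negative entry -6 in column c, so it is not optimal.

no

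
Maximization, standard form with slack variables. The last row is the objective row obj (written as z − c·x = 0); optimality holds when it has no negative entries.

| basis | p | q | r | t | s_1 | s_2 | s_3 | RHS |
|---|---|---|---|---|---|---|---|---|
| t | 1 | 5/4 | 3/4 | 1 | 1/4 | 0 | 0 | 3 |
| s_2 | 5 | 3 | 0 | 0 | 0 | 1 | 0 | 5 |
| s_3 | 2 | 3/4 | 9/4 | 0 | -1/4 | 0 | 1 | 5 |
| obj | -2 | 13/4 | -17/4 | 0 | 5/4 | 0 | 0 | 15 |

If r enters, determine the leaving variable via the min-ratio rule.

Column r entries and ratios — t: 3/(3/4) = 4; s_2: 0 ≤ 0, skip; s_3: 5/(9/4) = 20/9.
Smallest ratio is 20/9 in the row of s_3, so s_3 leaves.

s_3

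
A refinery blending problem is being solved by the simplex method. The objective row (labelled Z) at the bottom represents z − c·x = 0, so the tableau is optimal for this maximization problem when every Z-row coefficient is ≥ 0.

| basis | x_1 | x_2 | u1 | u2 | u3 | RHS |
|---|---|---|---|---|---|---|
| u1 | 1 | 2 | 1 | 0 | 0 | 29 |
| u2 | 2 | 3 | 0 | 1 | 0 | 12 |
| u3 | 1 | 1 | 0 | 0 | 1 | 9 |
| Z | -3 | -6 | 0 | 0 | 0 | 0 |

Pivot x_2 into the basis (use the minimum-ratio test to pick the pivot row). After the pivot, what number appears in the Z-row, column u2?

2

Ratio test on column x_2 — row 1: 29/2 = 29/2; row 2: 12/3 = 4; row 3: 9/1 = 9. Minimum is 4 at row 2 (u2 leaves); pivot element 3.
Divide row 2 by 3; eliminate column x_2 from the other rows.
Z-row update in column u2: 0 − (-6)·(1/3) = 2.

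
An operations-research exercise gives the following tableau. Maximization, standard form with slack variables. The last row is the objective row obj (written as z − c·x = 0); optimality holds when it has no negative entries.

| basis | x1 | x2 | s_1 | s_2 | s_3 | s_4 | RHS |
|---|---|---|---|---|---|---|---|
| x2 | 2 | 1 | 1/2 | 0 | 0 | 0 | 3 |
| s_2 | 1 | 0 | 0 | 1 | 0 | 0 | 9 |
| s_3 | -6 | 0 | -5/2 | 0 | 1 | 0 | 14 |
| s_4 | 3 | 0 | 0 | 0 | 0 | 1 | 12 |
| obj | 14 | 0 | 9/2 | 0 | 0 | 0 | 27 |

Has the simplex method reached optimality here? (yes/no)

yes

Every obj-row coefficient is ≥ 0, so the tableau is optimal.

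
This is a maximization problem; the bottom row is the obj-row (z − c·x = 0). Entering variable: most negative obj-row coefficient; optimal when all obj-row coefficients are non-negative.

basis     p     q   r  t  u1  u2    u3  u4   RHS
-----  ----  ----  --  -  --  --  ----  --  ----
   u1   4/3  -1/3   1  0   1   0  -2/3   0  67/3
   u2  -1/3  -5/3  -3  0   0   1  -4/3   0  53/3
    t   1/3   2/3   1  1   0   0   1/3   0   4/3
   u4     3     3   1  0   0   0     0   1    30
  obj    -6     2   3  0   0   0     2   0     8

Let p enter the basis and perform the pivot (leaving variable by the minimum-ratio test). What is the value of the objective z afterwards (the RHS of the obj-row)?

32

Ratio test on column p — row 1: (67/3)/(4/3) = 67/4; row 2: entry -1/3 ≤ 0; row 3: (4/3)/(1/3) = 4; row 4: 30/3 = 10. Minimum is 4 at row 3 (t leaves); pivot element 1/3.
Pivot on row 3; the obj-row RHS becomes 8 − (-6)·4 = 32.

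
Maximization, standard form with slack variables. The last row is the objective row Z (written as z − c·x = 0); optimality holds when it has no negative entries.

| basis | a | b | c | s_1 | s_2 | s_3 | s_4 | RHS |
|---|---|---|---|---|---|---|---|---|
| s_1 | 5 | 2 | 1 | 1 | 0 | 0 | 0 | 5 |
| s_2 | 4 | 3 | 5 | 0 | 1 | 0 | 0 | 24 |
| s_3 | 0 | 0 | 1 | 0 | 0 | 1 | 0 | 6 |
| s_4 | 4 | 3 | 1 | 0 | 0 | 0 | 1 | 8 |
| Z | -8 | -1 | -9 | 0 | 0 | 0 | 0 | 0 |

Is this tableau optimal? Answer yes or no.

no

The Z-row has a negative entry -9 in column c, so it is not optimal.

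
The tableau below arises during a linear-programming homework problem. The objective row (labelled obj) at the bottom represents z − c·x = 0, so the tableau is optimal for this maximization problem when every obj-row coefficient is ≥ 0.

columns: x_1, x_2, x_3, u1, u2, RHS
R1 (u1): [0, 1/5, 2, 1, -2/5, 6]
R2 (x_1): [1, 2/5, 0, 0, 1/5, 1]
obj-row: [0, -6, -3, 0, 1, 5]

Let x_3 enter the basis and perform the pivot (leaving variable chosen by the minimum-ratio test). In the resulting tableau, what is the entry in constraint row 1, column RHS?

3

Ratio test on column x_3 — row 1: 6/2 = 3; row 2: entry 0 ≤ 0. Minimum is 3 at row 1 (u1 leaves); pivot element 2.
Divide row 1 by 2; eliminate column x_3 from the other rows.
In the new row 1, the RHS entry is the old entry divided by the pivot: 6/2 = 3.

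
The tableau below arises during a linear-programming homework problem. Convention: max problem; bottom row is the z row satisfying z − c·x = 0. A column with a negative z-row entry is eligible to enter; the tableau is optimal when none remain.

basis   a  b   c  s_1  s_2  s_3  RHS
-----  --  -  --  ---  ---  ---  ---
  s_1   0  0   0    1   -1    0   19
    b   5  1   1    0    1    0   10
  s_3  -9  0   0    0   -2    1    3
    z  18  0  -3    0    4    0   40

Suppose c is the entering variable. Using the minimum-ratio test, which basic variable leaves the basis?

b

Column c entries and ratios — s_1: 0 ≤ 0, skip; b: 10/1 = 10; s_3: 0 ≤ 0, skip.
Smallest ratio is 10 in the row of b, so b leaves.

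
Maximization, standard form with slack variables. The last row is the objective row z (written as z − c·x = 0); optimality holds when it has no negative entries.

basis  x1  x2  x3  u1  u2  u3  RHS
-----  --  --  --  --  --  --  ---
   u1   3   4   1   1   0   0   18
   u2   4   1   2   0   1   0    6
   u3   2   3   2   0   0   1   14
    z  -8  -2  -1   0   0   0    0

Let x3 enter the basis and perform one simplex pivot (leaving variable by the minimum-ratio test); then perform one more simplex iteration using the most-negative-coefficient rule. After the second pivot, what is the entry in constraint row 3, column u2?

Ratio test on column x3 — row 1: 18/1 = 18; row 2: 6/2 = 3; row 3: 14/2 = 7. Minimum is 3 at row 2 (u2 leaves); pivot element 2.
Divide row 2 by 2; eliminate column x3 from the other rows.
Second iteration: most negative z-row entry is -6 in column x1, so x1 enters.
Ratio test on column x1 — row 1: 15/1 = 15; row 2: 3/2 = 3/2; row 3: entry -2 ≤ 0. Minimum is 3/2 at row 2 (x3 leaves); pivot element 2.
Divide row 2 by 2; eliminate column x1 from the other rows.
After both pivots, the entry at constraint row 3, column u2 is -1/2.

-1/2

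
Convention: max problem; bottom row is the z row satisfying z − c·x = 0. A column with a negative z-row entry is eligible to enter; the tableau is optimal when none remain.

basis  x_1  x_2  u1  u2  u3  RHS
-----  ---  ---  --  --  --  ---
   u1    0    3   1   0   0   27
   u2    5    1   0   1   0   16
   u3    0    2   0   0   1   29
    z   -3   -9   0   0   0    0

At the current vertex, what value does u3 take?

u3 is basic (row 3); its value is the RHS of that row, 29.

29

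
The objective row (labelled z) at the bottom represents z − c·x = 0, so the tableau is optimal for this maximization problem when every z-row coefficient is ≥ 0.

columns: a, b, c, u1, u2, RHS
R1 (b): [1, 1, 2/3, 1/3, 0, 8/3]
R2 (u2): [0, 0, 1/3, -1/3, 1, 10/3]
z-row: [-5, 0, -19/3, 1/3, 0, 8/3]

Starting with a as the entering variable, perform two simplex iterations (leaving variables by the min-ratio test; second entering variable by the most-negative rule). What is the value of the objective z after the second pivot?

Ratio test on column a — row 1: (8/3)/1 = 8/3; row 2: entry 0 ≤ 0. Minimum is 8/3 at row 1 (b leaves); pivot element 1.
Pivot on row 1; the z-row RHS becomes 8/3 − (-5)·(8/3) = 16.
Next entering variable (most negative z-row entry -3): c.
Ratio test on column c — row 1: (8/3)/(2/3) = 4; row 2: (10/3)/(1/3) = 10. Minimum is 4 at row 1 (a leaves); pivot element 2/3.
After the second pivot the z-row RHS is 16 − (-3)·4 = 28.

28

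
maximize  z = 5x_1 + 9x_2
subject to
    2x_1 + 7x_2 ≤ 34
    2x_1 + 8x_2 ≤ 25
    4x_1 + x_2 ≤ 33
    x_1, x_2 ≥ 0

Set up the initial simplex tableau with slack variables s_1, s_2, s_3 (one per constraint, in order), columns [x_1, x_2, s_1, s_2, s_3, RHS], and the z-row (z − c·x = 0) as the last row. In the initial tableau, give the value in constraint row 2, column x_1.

Constraint 2 has coefficient 2 on x_1.

2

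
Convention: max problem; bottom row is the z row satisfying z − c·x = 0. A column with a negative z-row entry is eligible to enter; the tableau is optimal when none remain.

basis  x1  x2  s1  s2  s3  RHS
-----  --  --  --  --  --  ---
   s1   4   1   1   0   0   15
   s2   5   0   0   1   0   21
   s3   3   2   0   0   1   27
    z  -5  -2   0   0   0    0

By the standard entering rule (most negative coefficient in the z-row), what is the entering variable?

Negative z-row entries: x1: -5, x2: -2.
The most negative is -5 in column x1, so x1 enters.

x1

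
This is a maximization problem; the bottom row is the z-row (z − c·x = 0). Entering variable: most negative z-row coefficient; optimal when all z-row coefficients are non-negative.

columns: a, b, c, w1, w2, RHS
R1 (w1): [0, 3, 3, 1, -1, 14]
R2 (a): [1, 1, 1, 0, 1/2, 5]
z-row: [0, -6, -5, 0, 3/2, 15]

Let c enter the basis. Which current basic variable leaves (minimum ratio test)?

w1

Column c entries and ratios — w1: 14/3 = 14/3; a: 5/1 = 5.
Smallest ratio is 14/3 in the row of w1, so w1 leaves.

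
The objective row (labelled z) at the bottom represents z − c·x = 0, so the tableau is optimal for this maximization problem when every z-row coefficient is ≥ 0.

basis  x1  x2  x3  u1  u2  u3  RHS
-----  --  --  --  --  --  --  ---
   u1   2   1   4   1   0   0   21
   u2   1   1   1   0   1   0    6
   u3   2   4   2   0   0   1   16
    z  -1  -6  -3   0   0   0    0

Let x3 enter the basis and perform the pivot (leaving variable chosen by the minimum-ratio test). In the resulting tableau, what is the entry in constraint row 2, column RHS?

3/4

Ratio test on column x3 — row 1: 21/4 = 21/4; row 2: 6/1 = 6; row 3: 16/2 = 8. Minimum is 21/4 at row 1 (u1 leaves); pivot element 4.
Divide row 1 by 4; eliminate column x3 from the other rows.
Row 2 update in column RHS: 6 − 1·(21/4) = 3/4.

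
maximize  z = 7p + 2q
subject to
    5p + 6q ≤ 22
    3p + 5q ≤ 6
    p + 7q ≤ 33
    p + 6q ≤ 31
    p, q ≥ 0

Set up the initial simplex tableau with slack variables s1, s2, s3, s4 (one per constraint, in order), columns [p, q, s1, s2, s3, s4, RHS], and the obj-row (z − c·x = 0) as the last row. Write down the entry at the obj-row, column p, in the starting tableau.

The obj-row carries the negated objective coefficients: the p entry is -7.

-7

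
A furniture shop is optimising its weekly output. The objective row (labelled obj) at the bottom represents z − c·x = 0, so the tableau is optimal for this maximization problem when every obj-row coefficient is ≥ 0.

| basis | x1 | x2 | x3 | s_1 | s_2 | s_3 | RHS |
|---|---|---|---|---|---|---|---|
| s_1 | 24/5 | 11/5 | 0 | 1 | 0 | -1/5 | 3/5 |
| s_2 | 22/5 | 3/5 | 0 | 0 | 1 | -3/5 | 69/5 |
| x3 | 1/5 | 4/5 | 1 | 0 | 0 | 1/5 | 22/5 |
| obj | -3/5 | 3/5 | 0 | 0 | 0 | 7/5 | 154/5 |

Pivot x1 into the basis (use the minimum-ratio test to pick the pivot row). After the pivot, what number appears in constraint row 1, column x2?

Ratio test on column x1 — row 1: (3/5)/(24/5) = 1/8; row 2: (69/5)/(22/5) = 69/22; row 3: (22/5)/(1/5) = 22. Minimum is 1/8 at row 1 (s_1 leaves); pivot element 24/5.
Divide row 1 by 24/5; eliminate column x1 from the other rows.
In the new row 1, the x2 entry is the old entry divided by the pivot: (11/5)/(24/5) = 11/24.

11/24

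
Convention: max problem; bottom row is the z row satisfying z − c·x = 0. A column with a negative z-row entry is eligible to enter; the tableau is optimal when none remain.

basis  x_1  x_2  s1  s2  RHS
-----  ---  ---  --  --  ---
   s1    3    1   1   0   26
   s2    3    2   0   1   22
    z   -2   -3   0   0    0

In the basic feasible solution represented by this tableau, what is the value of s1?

s1 is basic (row 1); its value is the RHS of that row, 26.

26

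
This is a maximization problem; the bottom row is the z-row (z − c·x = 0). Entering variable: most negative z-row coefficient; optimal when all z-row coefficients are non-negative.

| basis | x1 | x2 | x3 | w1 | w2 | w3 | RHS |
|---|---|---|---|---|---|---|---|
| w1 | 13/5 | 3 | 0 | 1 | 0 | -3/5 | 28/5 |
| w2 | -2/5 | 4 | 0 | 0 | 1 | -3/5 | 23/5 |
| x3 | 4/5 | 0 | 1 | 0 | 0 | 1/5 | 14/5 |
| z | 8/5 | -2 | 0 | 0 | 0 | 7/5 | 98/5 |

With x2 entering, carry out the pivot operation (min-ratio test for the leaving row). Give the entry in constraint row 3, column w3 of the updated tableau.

Ratio test on column x2 — row 1: (28/5)/3 = 28/15; row 2: (23/5)/4 = 23/20; row 3: entry 0 ≤ 0. Minimum is 23/20 at row 2 (w2 leaves); pivot element 4.
Divide row 2 by 4; eliminate column x2 from the other rows.
Row 3 update in column w3: 1/5 − 0·(-3/20) = 1/5.

1/5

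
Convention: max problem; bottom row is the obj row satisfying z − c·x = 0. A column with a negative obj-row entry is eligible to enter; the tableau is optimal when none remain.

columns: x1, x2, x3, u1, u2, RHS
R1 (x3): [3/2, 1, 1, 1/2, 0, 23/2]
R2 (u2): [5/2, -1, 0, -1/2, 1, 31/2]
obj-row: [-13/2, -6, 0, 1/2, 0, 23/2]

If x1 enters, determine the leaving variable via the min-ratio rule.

u2

Column x1 entries and ratios — x3: (23/2)/(3/2) = 23/3; u2: (31/2)/(5/2) = 31/5.
Smallest ratio is 31/5 in the row of u2, so u2 leaves.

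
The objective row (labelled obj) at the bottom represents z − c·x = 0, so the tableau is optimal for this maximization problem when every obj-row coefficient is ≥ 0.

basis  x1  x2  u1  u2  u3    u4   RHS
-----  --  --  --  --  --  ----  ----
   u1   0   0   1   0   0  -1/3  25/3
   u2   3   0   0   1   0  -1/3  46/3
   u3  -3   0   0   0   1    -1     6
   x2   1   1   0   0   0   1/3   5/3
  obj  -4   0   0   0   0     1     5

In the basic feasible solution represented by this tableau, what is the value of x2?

x2 is basic (row 4); its value is the RHS of that row, 5/3.

5/3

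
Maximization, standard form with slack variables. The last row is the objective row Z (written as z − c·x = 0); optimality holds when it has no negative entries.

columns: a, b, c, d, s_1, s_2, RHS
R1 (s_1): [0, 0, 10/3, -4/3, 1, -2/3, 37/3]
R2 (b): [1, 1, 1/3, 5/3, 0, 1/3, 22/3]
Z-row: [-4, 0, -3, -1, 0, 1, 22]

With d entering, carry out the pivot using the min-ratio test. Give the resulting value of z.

Ratio test on column d — row 1: entry -4/3 ≤ 0; row 2: (22/3)/(5/3) = 22/5. Minimum is 22/5 at row 2 (b leaves); pivot element 5/3.
Pivot on row 2; the Z-row RHS becomes 22 − (-1)·(22/5) = 132/5.

132/5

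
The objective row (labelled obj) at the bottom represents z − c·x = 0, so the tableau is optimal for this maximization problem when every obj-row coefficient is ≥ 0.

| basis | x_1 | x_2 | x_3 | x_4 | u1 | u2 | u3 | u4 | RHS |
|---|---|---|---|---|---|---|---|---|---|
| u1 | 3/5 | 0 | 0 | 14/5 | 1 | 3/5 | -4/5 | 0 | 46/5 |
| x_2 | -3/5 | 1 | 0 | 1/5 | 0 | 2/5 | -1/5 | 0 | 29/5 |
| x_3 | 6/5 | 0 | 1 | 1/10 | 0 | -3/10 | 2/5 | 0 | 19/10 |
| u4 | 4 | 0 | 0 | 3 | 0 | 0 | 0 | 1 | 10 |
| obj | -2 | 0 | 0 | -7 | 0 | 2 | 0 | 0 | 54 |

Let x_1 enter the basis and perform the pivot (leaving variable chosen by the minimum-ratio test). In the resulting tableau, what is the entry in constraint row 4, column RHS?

11/3

Ratio test on column x_1 — row 1: (46/5)/(3/5) = 46/3; row 2: entry -3/5 ≤ 0; row 3: (19/10)/(6/5) = 19/12; row 4: 10/4 = 5/2. Minimum is 19/12 at row 3 (x_3 leaves); pivot element 6/5.
Divide row 3 by 6/5; eliminate column x_1 from the other rows.
Row 4 update in column RHS: 10 − 4·(19/12) = 11/3.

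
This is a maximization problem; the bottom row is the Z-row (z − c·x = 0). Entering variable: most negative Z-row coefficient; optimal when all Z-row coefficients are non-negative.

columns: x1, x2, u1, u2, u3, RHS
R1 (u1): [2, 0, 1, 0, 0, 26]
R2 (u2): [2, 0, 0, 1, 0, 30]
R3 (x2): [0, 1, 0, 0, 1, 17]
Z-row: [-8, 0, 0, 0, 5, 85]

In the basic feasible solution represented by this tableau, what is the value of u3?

0

u3 is not in the basis, so in the current basic feasible solution u3 = 0.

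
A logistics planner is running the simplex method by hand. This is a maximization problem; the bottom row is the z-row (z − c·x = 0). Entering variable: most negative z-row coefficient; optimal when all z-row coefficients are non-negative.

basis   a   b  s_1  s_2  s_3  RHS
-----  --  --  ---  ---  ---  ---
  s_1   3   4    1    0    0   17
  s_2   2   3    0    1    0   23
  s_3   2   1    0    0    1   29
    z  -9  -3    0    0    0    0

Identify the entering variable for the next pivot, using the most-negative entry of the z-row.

Negative z-row entries: a: -9, b: -3.
The most negative is -9 in column a, so a enters.

a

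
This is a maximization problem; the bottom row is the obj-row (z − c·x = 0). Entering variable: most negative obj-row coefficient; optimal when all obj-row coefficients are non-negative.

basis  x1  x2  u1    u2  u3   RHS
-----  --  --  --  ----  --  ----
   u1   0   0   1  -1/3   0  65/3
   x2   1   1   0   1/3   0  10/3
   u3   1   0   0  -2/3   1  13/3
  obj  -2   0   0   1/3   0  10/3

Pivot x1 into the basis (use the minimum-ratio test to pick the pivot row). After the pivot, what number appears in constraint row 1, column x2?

Ratio test on column x1 — row 1: entry 0 ≤ 0; row 2: (10/3)/1 = 10/3; row 3: (13/3)/1 = 13/3. Minimum is 10/3 at row 2 (x2 leaves); pivot element 1.
Divide row 2 by 1; eliminate column x1 from the other rows.
Row 1 update in column x2: 0 − 0·1 = 0.

0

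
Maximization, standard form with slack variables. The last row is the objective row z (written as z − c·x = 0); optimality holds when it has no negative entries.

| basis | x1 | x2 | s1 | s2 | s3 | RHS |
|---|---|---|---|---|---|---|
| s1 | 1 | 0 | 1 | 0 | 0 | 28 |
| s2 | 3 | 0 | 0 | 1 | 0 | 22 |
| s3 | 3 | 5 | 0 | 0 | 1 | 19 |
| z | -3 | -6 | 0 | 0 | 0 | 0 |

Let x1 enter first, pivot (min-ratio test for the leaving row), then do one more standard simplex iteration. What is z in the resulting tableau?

Ratio test on column x1 — row 1: 28/1 = 28; row 2: 22/3 = 22/3; row 3: 19/3 = 19/3. Minimum is 19/3 at row 3 (s3 leaves); pivot element 3.
Pivot on row 3; the z-row RHS becomes 0 − (-3)·(19/3) = 19.
Next entering variable (most negative z-row entry -1): x2.
Ratio test on column x2 — row 1: entry -5/3 ≤ 0; row 2: entry -5 ≤ 0; row 3: (19/3)/(5/3) = 19/5. Minimum is 19/5 at row 3 (x1 leaves); pivot element 5/3.
After the second pivot the z-row RHS is 19 − (-1)·(19/5) = 114/5.

114/5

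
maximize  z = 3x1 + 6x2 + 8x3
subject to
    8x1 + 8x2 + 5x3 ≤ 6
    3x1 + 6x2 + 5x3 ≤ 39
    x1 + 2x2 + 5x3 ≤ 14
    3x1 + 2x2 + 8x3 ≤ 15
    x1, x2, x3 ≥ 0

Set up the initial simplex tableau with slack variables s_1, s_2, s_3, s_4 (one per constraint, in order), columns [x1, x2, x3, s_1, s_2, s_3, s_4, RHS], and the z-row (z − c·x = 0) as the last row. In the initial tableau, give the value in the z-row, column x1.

The z-row carries the negated objective coefficients: the x1 entry is -3.

-3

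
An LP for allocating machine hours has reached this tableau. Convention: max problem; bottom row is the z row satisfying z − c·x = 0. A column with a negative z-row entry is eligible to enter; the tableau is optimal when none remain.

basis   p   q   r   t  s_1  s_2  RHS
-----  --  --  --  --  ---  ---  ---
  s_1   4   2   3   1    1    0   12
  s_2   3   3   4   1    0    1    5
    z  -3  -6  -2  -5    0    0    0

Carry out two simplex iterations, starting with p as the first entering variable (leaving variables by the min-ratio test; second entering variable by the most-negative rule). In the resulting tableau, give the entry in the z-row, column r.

18

Ratio test on column p — row 1: 12/4 = 3; row 2: 5/3 = 5/3. Minimum is 5/3 at row 2 (s_2 leaves); pivot element 3.
Divide row 2 by 3; eliminate column p from the other rows.
Second iteration: most negative z-row entry is -4 in column t, so t enters.
Ratio test on column t — row 1: entry -1/3 ≤ 0; row 2: (5/3)/(1/3) = 5. Minimum is 5 at row 2 (p leaves); pivot element 1/3.
Divide row 2 by 1/3; eliminate column t from the other rows.
After both pivots, the entry at the z-row, column r is 18.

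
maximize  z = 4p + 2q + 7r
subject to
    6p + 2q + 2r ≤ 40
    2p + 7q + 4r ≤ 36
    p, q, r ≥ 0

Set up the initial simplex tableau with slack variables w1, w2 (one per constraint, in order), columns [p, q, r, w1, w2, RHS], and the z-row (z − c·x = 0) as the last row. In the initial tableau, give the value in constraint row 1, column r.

2

Constraint 1 has coefficient 2 on r.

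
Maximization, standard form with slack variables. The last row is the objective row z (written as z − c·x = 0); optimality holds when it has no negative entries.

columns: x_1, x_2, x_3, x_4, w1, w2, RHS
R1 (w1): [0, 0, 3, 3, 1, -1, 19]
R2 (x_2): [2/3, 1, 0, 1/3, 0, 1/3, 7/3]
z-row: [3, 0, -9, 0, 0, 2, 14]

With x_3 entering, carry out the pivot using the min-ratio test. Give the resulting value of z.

71

Ratio test on column x_3 — row 1: 19/3 = 19/3; row 2: entry 0 ≤ 0. Minimum is 19/3 at row 1 (w1 leaves); pivot element 3.
Pivot on row 1; the z-row RHS becomes 14 − (-9)·(19/3) = 71.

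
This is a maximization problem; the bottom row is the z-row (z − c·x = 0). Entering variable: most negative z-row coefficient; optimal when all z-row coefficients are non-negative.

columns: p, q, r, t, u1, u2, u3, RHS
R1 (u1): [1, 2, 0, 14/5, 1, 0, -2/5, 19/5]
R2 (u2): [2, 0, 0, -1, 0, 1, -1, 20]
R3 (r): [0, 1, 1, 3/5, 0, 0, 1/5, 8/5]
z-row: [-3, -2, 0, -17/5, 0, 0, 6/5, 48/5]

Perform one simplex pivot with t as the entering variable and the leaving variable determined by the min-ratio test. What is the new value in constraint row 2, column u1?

5/14

Ratio test on column t — row 1: (19/5)/(14/5) = 19/14; row 2: entry -1 ≤ 0; row 3: (8/5)/(3/5) = 8/3. Minimum is 19/14 at row 1 (u1 leaves); pivot element 14/5.
Divide row 1 by 14/5; eliminate column t from the other rows.
Row 2 update in column u1: 0 − (-1)·(5/14) = 5/14.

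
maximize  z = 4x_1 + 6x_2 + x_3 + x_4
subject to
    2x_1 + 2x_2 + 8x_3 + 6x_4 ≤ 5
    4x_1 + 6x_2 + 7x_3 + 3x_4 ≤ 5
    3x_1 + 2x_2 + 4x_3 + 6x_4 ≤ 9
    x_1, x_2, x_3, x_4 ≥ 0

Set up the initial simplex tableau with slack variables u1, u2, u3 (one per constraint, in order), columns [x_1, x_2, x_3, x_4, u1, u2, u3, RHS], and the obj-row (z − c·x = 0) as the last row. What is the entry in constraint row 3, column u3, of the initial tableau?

1

Slack u3 belongs to constraint 3; its column is the unit vector e_3, so the entry in row 3 is 1.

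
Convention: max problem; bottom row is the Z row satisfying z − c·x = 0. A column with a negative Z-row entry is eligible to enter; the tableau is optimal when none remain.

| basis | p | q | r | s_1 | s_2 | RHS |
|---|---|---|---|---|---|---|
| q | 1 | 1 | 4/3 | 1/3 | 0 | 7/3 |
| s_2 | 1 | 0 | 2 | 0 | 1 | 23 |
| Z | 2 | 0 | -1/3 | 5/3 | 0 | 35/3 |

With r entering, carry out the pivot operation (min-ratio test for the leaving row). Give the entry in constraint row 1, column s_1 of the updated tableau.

Ratio test on column r — row 1: (7/3)/(4/3) = 7/4; row 2: 23/2 = 23/2. Minimum is 7/4 at row 1 (q leaves); pivot element 4/3.
Divide row 1 by 4/3; eliminate column r from the other rows.
In the new row 1, the s_1 entry is the old entry divided by the pivot: (1/3)/(4/3) = 1/4.

1/4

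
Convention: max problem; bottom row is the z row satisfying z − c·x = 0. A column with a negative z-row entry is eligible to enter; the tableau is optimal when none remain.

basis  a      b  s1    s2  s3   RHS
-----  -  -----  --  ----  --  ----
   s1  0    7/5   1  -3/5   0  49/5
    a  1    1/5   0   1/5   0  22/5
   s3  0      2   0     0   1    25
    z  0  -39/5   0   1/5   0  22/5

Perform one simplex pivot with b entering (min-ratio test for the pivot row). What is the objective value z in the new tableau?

Ratio test on column b — row 1: (49/5)/(7/5) = 7; row 2: (22/5)/(1/5) = 22; row 3: 25/2 = 25/2. Minimum is 7 at row 1 (s1 leaves); pivot element 7/5.
Pivot on row 1; the z-row RHS becomes 22/5 − (-39/5)·7 = 59.

59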